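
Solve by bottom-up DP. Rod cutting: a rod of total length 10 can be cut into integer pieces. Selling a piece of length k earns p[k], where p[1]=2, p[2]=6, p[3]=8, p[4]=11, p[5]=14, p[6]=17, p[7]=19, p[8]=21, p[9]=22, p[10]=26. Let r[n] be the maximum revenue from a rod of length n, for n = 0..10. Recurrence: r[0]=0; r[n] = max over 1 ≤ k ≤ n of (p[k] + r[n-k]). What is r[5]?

   n    0    1    2    3    4    5    6    7    8    9   10
r[n]    0    2    6    8   12   14   18   20   24   26   30

14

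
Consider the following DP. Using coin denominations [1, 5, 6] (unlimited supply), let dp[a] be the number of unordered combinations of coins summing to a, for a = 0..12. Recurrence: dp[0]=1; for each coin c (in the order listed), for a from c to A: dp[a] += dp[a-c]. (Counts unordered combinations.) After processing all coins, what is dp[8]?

after  coin     0     1     2     3     4     5     6     7     8     9    10    11    12
          1     1     1     1     1     1     1     1     1     1     1     1     1     1
          5     1     1     1     1     1     2     2     2     2     2     3     3     3
          6     1     1     1     1     1     2     3     3     3     3     4     5     6

3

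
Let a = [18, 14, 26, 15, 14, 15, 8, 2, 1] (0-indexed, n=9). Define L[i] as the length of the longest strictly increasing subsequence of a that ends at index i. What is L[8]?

   i    0    1    2    3    4    5    6    7    8
a[i]   18   14   26   15   14   15    8    2    1
L[i]    1    1    2    2    1    2    1    1    1

1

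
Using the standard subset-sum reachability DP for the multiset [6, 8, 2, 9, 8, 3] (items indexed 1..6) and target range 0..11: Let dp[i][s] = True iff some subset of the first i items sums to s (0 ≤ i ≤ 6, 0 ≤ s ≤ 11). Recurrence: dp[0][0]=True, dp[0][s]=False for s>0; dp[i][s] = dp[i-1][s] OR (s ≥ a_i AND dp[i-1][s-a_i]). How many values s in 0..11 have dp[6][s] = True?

i\s   0   1   2   3   4   5   6   7   8   9  10  11
  0   T   F   F   F   F   F   F   F   F   F   F   F
  1   T   F   F   F   F   F   T   F   F   F   F   F
  2   T   F   F   F   F   F   T   F   T   F   F   F
  3   T   F   T   F   F   F   T   F   T   F   T   F
  4   T   F   T   F   F   F   T   F   T   T   T   T
  5   T   F   T   F   F   F   T   F   T   T   T   T
  6   T   F   T   T   F   T   T   F   T   T   T   T

9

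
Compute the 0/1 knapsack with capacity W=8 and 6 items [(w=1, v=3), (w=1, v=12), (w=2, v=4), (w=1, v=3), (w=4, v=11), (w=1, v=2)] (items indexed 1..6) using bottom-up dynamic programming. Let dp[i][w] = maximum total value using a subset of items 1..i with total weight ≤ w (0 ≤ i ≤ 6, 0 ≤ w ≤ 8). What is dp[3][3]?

i\w   0   1   2   3   4   5   6   7   8
  0   0   0   0   0   0   0   0   0   0
  1   0   3   3   3   3   3   3   3   3
  2   0  12  15  15  15  15  15  15  15
  3   0  12  15  16  19  19  19  19  19
  4   0  12  15  18  19  22  22  22  22
  5   0  12  15  18  19  23  26  29  30
  6   0  12  15  18  20  23  26  29  31

16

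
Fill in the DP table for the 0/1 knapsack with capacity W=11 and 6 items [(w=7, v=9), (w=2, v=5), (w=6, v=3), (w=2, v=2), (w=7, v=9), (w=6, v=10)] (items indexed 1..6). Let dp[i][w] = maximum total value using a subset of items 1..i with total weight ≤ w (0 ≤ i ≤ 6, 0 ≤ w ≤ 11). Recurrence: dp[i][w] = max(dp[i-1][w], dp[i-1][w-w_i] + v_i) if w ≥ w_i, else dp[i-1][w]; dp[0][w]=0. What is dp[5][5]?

i\w   0   1   2   3   4   5   6   7   8   9  10  11
  0   0   0   0   0   0   0   0   0   0   0   0   0
  1   0   0   0   0   0   0   0   9   9   9   9   9
  2   0   0   5   5   5   5   5   9   9  14  14  14
  3   0   0   5   5   5   5   5   9   9  14  14  14
  4   0   0   5   5   7   7   7   9   9  14  14  16
  5   0   0   5   5   7   7   7   9   9  14  14  16
  6   0   0   5   5   7   7  10  10  15  15  17  17

7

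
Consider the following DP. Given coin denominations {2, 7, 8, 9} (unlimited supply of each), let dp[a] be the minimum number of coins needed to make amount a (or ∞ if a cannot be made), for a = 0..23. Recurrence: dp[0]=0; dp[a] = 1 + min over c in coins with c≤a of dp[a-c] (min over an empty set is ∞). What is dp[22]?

3

 a  0  1  2  3  4  5  6  7  8  9 10 11 12 13 14 15 16 17 18 19 20 21 22 23
dp  0  -  1  -  2  -  3  1  1  1  2  2  3  3  2  2  2  2  2  3  3  3  3  3
(- denotes ∞ / unreachable)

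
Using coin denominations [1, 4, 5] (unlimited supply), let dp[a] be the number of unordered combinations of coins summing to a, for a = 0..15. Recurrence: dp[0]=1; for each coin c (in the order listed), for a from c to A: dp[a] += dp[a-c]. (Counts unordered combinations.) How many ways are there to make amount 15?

after  coin     0     1     2     3     4     5     6     7     8     9    10    11    12    13    14    15
          1     1     1     1     1     1     1     1     1     1     1     1     1     1     1     1     1
          4     1     1     1     1     2     2     2     2     3     3     3     3     4     4     4     4
          5     1     1     1     1     2     3     3     3     4     5     6     6     7     8     9    10

10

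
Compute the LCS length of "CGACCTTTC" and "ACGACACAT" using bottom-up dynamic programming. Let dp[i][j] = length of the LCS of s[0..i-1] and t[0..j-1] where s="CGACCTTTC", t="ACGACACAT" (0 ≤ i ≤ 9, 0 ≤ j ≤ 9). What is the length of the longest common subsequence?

6

   ''  A  C  G  A  C  A  C  A  T
''  0  0  0  0  0  0  0  0  0  0
 C  0  0  1  1  1  1  1  1  1  1
 G  0  0  1  2  2  2  2  2  2  2
 A  0  1  1  2  3  3  3  3  3  3
 C  0  1  2  2  3  4  4  4  4  4
 C  0  1  2  2  3  4  4  5  5  5
 T  0  1  2  2  3  4  4  5  5  6
 T  0  1  2  2  3  4  4  5  5  6
 T  0  1  2  2  3  4  4  5  5  6
 C  0  1  2  2  3  4  4  5  5  6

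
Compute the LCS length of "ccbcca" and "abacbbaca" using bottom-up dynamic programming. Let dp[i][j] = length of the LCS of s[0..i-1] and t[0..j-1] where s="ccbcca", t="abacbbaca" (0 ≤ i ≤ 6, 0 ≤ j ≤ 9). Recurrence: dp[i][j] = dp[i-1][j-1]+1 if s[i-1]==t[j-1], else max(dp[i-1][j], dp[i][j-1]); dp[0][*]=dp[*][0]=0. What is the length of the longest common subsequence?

4

   ''  a  b  a  c  b  b  a  c  a
''  0  0  0  0  0  0  0  0  0  0
 c  0  0  0  0  1  1  1  1  1  1
 c  0  0  0  0  1  1  1  1  2  2
 b  0  0  1  1  1  2  2  2  2  2
 c  0  0  1  1  2  2  2  2  3  3
 c  0  0  1  1  2  2  2  2  3  3
 a  0  1  1  2  2  2  2  3  3  4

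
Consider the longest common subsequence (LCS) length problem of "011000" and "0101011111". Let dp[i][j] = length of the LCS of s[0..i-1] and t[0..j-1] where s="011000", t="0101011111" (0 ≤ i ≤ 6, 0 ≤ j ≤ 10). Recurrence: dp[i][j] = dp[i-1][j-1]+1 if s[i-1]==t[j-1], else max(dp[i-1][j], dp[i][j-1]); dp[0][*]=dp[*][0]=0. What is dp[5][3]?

3

   ''  0  1  0  1  0  1  1  1  1  1
''  0  0  0  0  0  0  0  0  0  0  0
 0  0  1  1  1  1  1  1  1  1  1  1
 1  0  1  2  2  2  2  2  2  2  2  2
 1  0  1  2  2  3  3  3  3  3  3  3
 0  0  1  2  3  3  4  4  4  4  4  4
 0  0  1  2  3  3  4  4  4  4  4  4
 0  0  1  2  3  3  4  4  4  4  4  4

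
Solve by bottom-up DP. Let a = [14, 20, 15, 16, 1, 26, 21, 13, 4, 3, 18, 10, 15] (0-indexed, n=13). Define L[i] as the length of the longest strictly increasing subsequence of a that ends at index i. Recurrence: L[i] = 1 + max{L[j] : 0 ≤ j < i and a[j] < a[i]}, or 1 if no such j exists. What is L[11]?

   i    0    1    2    3    4    5    6    7    8    9   10   11   12
a[i]   14   20   15   16    1   26   21   13    4    3   18   10   15
L[i]    1    2    2    3    1    4    4    2    2    2    4    3    4

3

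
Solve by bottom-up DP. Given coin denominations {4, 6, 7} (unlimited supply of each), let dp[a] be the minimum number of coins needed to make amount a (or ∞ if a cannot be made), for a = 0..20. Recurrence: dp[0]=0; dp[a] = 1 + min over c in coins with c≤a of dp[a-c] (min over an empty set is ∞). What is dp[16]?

 a  0  1  2  3  4  5  6  7  8  9 10 11 12 13 14 15 16 17 18 19 20
dp  0  -  -  -  1  -  1  1  2  -  2  2  2  2  2  3  3  3  3  3  3
(- denotes ∞ / unreachable)

3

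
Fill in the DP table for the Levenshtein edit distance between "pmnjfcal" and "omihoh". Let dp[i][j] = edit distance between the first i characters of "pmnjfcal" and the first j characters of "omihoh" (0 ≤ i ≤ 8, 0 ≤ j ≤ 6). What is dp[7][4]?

6

   ''  o  m  i  h  o  h
''  0  1  2  3  4  5  6
 p  1  1  2  3  4  5  6
 m  2  2  1  2  3  4  5
 n  3  3  2  2  3  4  5
 j  4  4  3  3  3  4  5
 f  5  5  4  4  4  4  5
 c  6  6  5  5  5  5  5
 a  7  7  6  6  6  6  6
 l  8  8  7  7  7  7  7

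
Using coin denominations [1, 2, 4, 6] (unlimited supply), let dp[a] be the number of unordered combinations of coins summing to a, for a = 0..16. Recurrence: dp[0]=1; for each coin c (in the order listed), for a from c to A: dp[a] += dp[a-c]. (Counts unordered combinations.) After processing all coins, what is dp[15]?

after  coin     0     1     2     3     4     5     6     7     8     9    10    11    12    13    14    15    16
          1     1     1     1     1     1     1     1     1     1     1     1     1     1     1     1     1     1
          2     1     1     2     2     3     3     4     4     5     5     6     6     7     7     8     8     9
          4     1     1     2     2     4     4     6     6     9     9    12    12    16    16    20    20    25
          6     1     1     2     2     4     4     7     7    11    11    16    16    23    23    31    31    41

31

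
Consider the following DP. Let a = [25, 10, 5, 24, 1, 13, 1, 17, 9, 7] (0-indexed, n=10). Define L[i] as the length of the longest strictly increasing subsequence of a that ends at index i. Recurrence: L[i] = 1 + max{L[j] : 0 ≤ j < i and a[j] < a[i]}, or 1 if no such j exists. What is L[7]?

   i    0    1    2    3    4    5    6    7    8    9
a[i]   25   10    5   24    1   13    1   17    9    7
L[i]    1    1    1    2    1    2    1    3    2    2

3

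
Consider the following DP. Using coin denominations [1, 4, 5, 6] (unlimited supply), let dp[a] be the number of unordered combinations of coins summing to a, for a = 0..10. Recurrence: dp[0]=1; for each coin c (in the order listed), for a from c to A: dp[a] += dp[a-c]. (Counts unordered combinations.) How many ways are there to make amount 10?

8

after  coin     0     1     2     3     4     5     6     7     8     9    10
          1     1     1     1     1     1     1     1     1     1     1     1
          4     1     1     1     1     2     2     2     2     3     3     3
          5     1     1     1     1     2     3     3     3     4     5     6
          6     1     1     1     1     2     3     4     4     5     6     8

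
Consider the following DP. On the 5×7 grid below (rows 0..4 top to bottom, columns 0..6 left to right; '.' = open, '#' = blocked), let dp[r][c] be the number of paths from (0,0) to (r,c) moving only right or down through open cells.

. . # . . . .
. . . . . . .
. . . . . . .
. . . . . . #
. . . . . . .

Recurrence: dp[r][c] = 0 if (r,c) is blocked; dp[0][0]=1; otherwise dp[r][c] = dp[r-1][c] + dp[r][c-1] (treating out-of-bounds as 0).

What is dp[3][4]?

r\c   0   1   2   3   4   5   6
  0   1   1   0   0   0   0   0
  1   1   2   2   2   2   2   2
  2   1   3   5   7   9  11  13
  3   1   4   9  16  25  36   0
  4   1   5  14  30  55  91  91

25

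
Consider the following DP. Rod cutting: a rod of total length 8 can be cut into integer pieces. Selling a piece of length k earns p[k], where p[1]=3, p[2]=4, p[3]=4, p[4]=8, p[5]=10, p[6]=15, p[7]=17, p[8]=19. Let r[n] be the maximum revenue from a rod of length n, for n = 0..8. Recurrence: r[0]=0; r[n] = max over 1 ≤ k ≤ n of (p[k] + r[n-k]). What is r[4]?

   n    0    1    2    3    4    5    6    7    8
r[n]    0    3    6    9   12   15   18   21   24

12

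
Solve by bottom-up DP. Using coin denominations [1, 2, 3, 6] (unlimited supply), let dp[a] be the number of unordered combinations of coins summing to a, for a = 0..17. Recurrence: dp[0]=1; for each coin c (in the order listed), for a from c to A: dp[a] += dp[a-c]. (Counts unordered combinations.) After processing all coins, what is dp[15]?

after  coin     0     1     2     3     4     5     6     7     8     9    10    11    12    13    14    15    16    17
          1     1     1     1     1     1     1     1     1     1     1     1     1     1     1     1     1     1     1
          2     1     1     2     2     3     3     4     4     5     5     6     6     7     7     8     8     9     9
          3     1     1     2     3     4     5     7     8    10    12    14    16    19    21    24    27    30    33
          6     1     1     2     3     4     5     8     9    12    15    18    21    27    30    36    42    48    54

42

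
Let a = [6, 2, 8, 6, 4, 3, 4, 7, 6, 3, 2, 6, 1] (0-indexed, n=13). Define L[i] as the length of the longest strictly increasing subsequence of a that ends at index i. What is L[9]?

   i    0    1    2    3    4    5    6    7    8    9   10   11   12
a[i]    6    2    8    6    4    3    4    7    6    3    2    6    1
L[i]    1    1    2    2    2    2    3    4    4    2    1    4    1

2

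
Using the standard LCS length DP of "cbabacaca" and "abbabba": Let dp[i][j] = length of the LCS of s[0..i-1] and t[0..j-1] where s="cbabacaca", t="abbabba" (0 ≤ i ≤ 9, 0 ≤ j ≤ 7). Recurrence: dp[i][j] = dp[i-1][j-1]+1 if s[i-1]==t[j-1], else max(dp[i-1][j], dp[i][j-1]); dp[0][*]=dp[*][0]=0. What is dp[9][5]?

3

   ''  a  b  b  a  b  b  a
''  0  0  0  0  0  0  0  0
 c  0  0  0  0  0  0  0  0
 b  0  0  1  1  1  1  1  1
 a  0  1  1  1  2  2  2  2
 b  0  1  2  2  2  3  3  3
 a  0  1  2  2  3  3  3  4
 c  0  1  2  2  3  3  3  4
 a  0  1  2  2  3  3  3  4
 c  0  1  2  2  3  3  3  4
 a  0  1  2  2  3  3  3  4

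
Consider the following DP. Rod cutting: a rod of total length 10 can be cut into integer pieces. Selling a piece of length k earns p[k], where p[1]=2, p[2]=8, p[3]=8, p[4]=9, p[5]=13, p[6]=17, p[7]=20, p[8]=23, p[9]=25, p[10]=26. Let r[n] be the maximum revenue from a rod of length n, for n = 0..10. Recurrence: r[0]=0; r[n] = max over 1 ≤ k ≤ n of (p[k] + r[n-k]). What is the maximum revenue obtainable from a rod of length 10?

40

   n    0    1    2    3    4    5    6    7    8    9   10
r[n]    0    2    8   10   16   18   24   26   32   34   40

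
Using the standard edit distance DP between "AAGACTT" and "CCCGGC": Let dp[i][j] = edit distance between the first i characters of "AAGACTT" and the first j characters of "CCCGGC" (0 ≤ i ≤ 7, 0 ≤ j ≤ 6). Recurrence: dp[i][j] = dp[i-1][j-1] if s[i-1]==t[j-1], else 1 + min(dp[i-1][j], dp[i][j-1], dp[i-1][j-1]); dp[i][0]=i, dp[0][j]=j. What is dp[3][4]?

3

   ''  C  C  C  G  G  C
''  0  1  2  3  4  5  6
 A  1  1  2  3  4  5  6
 A  2  2  2  3  4  5  6
 G  3  3  3  3  3  4  5
 A  4  4  4  4  4  4  5
 C  5  4  4  4  5  5  4
 T  6  5  5  5  5  6  5
 T  7  6  6  6  6  6  6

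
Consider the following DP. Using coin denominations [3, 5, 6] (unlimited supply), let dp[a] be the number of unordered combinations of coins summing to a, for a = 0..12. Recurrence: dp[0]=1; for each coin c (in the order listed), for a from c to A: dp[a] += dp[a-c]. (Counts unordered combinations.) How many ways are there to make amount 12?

3

after  coin     0     1     2     3     4     5     6     7     8     9    10    11    12
          3     1     0     0     1     0     0     1     0     0     1     0     0     1
          5     1     0     0     1     0     1     1     0     1     1     1     1     1
          6     1     0     0     1     0     1     2     0     1     2     1     2     3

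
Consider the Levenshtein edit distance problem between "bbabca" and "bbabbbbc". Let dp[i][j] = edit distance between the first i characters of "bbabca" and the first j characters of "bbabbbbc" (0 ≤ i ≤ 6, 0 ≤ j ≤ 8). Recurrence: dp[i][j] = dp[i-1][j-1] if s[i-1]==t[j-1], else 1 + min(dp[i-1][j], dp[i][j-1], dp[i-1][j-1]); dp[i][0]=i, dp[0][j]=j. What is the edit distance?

   ''  b  b  a  b  b  b  b  c
''  0  1  2  3  4  5  6  7  8
 b  1  0  1  2  3  4  5  6  7
 b  2  1  0  1  2  3  4  5  6
 a  3  2  1  0  1  2  3  4  5
 b  4  3  2  1  0  1  2  3  4
 c  5  4  3  2  1  1  2  3  3
 a  6  5  4  3  2  2  2  3  4

4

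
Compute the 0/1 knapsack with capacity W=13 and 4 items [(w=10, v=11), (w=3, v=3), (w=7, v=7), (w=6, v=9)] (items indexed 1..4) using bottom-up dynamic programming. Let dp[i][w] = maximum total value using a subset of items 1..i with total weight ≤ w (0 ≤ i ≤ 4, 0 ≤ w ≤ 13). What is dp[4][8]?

i\w   0   1   2   3   4   5   6   7   8   9  10  11  12  13
  0   0   0   0   0   0   0   0   0   0   0   0   0   0   0
  1   0   0   0   0   0   0   0   0   0   0  11  11  11  11
  2   0   0   0   3   3   3   3   3   3   3  11  11  11  14
  3   0   0   0   3   3   3   3   7   7   7  11  11  11  14
  4   0   0   0   3   3   3   9   9   9  12  12  12  12  16

9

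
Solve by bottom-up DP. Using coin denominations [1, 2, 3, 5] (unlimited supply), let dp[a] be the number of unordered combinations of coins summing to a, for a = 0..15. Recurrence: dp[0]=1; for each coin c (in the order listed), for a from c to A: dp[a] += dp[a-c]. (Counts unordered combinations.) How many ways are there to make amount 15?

after  coin     0     1     2     3     4     5     6     7     8     9    10    11    12    13    14    15
          1     1     1     1     1     1     1     1     1     1     1     1     1     1     1     1     1
          2     1     1     2     2     3     3     4     4     5     5     6     6     7     7     8     8
          3     1     1     2     3     4     5     7     8    10    12    14    16    19    21    24    27
          5     1     1     2     3     4     6     8    10    13    16    20    24    29    34    40    47

47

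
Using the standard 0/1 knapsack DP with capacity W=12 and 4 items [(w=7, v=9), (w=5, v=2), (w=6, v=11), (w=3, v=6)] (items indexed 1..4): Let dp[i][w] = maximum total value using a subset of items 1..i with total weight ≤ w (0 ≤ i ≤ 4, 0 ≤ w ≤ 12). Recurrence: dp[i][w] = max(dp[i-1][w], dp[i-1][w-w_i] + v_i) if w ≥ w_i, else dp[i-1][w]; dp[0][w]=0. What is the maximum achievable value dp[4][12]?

i\w   0   1   2   3   4   5   6   7   8   9  10  11  12
  0   0   0   0   0   0   0   0   0   0   0   0   0   0
  1   0   0   0   0   0   0   0   9   9   9   9   9   9
  2   0   0   0   0   0   2   2   9   9   9   9   9  11
  3   0   0   0   0   0   2  11  11  11  11  11  13  13
  4   0   0   0   6   6   6  11  11  11  17  17  17  17

17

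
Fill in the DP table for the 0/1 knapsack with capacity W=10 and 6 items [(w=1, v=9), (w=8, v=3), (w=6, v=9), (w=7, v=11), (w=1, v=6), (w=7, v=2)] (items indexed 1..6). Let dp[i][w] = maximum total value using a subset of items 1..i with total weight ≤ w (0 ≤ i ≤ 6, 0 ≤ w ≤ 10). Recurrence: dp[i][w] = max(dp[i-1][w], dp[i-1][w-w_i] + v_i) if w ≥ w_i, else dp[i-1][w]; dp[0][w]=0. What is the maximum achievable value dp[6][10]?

i\w   0   1   2   3   4   5   6   7   8   9  10
  0   0   0   0   0   0   0   0   0   0   0   0
  1   0   9   9   9   9   9   9   9   9   9   9
  2   0   9   9   9   9   9   9   9   9  12  12
  3   0   9   9   9   9   9   9  18  18  18  18
  4   0   9   9   9   9   9   9  18  20  20  20
  5   0   9  15  15  15  15  15  18  24  26  26
  6   0   9  15  15  15  15  15  18  24  26  26

26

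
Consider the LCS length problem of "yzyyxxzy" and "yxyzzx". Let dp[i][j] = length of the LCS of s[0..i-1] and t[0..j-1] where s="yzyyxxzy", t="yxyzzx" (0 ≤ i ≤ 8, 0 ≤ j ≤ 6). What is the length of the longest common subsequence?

   ''  y  x  y  z  z  x
''  0  0  0  0  0  0  0
 y  0  1  1  1  1  1  1
 z  0  1  1  1  2  2  2
 y  0  1  1  2  2  2  2
 y  0  1  1  2  2  2  2
 x  0  1  2  2  2  2  3
 x  0  1  2  2  2  2  3
 z  0  1  2  2  3  3  3
 y  0  1  2  3  3  3  3

3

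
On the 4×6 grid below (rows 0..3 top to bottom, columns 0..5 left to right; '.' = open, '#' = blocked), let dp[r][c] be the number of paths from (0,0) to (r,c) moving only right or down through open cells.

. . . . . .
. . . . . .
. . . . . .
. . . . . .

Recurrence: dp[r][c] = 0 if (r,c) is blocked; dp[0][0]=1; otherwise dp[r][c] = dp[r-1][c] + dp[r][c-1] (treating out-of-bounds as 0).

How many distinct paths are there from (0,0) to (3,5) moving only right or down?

r\c   0   1   2   3   4   5
  0   1   1   1   1   1   1
  1   1   2   3   4   5   6
  2   1   3   6  10  15  21
  3   1   4  10  20  35  56

56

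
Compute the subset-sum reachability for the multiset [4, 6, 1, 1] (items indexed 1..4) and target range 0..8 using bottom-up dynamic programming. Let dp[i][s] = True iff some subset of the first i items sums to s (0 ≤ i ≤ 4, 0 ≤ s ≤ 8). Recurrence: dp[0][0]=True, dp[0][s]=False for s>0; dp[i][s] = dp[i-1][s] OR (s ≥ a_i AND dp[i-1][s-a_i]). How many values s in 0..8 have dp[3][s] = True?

i\s   0   1   2   3   4   5   6   7   8
  0   T   F   F   F   F   F   F   F   F
  1   T   F   F   F   T   F   F   F   F
  2   T   F   F   F   T   F   T   F   F
  3   T   T   F   F   T   T   T   T   F
  4   T   T   T   F   T   T   T   T   T

6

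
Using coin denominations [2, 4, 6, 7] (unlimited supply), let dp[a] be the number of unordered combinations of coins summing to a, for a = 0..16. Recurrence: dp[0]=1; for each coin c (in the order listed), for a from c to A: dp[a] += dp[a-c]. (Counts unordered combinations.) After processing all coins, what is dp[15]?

4

after  coin     0     1     2     3     4     5     6     7     8     9    10    11    12    13    14    15    16
          2     1     0     1     0     1     0     1     0     1     0     1     0     1     0     1     0     1
          4     1     0     1     0     2     0     2     0     3     0     3     0     4     0     4     0     5
          6     1     0     1     0     2     0     3     0     4     0     5     0     7     0     8     0    10
          7     1     0     1     0     2     0     3     1     4     1     5     2     7     3     9     4    11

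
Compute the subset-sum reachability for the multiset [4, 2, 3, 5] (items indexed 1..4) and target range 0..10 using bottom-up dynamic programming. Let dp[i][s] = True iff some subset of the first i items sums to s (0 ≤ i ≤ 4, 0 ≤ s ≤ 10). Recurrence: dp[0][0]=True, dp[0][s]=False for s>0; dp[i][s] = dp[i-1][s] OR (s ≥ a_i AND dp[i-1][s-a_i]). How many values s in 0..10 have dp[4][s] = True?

10

i\s   0   1   2   3   4   5   6   7   8   9  10
  0   T   F   F   F   F   F   F   F   F   F   F
  1   T   F   F   F   T   F   F   F   F   F   F
  2   T   F   T   F   T   F   T   F   F   F   F
  3   T   F   T   T   T   T   T   T   F   T   F
  4   T   F   T   T   T   T   T   T   T   T   T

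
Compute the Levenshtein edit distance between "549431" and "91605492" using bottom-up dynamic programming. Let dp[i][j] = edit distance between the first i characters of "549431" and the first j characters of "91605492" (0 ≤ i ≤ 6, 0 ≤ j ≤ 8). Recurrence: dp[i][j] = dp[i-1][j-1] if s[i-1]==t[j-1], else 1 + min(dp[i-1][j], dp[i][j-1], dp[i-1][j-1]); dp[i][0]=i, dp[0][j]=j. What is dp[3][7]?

4

   ''  9  1  6  0  5  4  9  2
''  0  1  2  3  4  5  6  7  8
 5  1  1  2  3  4  4  5  6  7
 4  2  2  2  3  4  5  4  5  6
 9  3  2  3  3  4  5  5  4  5
 4  4  3  3  4  4  5  5  5  5
 3  5  4  4  4  5  5  6  6  6
 1  6  5  4  5  5  6  6  7  7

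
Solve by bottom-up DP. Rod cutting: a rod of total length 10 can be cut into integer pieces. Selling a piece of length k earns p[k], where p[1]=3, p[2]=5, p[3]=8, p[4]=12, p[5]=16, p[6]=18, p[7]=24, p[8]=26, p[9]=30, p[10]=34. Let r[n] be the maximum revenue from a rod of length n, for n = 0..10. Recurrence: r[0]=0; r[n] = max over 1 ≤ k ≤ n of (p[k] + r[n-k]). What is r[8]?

27

   n    0    1    2    3    4    5    6    7    8    9   10
r[n]    0    3    6    9   12   16   19   24   27   30   34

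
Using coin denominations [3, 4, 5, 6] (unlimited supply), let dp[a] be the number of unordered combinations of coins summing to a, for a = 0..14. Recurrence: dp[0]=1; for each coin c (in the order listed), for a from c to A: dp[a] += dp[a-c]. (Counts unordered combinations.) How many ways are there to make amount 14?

5

after  coin     0     1     2     3     4     5     6     7     8     9    10    11    12    13    14
          3     1     0     0     1     0     0     1     0     0     1     0     0     1     0     0
          4     1     0     0     1     1     0     1     1     1     1     1     1     2     1     1
          5     1     0     0     1     1     1     1     1     2     2     2     2     3     3     3
          6     1     0     0     1     1     1     2     1     2     3     3     3     5     4     5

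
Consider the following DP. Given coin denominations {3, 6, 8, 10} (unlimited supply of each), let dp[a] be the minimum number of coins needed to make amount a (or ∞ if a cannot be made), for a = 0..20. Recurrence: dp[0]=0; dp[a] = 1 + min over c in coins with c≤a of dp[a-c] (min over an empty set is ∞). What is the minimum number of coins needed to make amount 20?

 a  0  1  2  3  4  5  6  7  8  9 10 11 12 13 14 15 16 17 18 19 20
dp  0  -  -  1  -  -  1  -  1  2  1  2  2  2  2  3  2  3  2  3  2
(- denotes ∞ / unreachable)

2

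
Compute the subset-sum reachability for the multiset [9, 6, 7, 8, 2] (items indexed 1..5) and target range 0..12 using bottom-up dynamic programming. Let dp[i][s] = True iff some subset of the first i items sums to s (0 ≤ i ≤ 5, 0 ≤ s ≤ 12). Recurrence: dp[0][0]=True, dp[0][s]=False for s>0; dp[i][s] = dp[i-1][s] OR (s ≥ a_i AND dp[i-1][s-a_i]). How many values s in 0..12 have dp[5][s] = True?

8

i\s   0   1   2   3   4   5   6   7   8   9  10  11  12
  0   T   F   F   F   F   F   F   F   F   F   F   F   F
  1   T   F   F   F   F   F   F   F   F   T   F   F   F
  2   T   F   F   F   F   F   T   F   F   T   F   F   F
  3   T   F   F   F   F   F   T   T   F   T   F   F   F
  4   T   F   F   F   F   F   T   T   T   T   F   F   F
  5   T   F   T   F   F   F   T   T   T   T   T   T   F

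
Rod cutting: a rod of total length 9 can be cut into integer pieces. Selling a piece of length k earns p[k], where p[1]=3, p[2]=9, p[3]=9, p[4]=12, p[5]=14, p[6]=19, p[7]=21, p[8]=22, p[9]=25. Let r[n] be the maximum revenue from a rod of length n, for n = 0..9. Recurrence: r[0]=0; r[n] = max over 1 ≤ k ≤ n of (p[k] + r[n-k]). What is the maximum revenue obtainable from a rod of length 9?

39

   n    0    1    2    3    4    5    6    7    8    9
r[n]    0    3    9   12   18   21   27   30   36   39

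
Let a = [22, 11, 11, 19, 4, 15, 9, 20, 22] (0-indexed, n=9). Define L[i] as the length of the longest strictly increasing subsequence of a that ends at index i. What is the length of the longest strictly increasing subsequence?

   i    0    1    2    3    4    5    6    7    8
a[i]   22   11   11   19    4   15    9   20   22
L[i]    1    1    1    2    1    2    2    3    4

4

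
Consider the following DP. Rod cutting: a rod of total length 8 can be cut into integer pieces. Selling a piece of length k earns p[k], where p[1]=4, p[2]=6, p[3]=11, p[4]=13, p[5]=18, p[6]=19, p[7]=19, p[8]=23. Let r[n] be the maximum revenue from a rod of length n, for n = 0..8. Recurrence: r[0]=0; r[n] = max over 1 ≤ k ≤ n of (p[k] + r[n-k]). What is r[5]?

20

   n    0    1    2    3    4    5    6    7    8
r[n]    0    4    8   12   16   20   24   28   32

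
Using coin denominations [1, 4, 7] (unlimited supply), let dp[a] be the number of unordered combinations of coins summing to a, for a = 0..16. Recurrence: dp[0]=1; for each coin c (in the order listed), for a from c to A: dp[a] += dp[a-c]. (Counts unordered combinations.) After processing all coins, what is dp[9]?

after  coin     0     1     2     3     4     5     6     7     8     9    10    11    12    13    14    15    16
          1     1     1     1     1     1     1     1     1     1     1     1     1     1     1     1     1     1
          4     1     1     1     1     2     2     2     2     3     3     3     3     4     4     4     4     5
          7     1     1     1     1     2     2     2     3     4     4     4     5     6     6     7     8     9

4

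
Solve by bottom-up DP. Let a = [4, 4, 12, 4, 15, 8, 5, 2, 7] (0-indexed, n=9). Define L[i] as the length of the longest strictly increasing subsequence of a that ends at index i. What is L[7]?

1

   i    0    1    2    3    4    5    6    7    8
a[i]    4    4   12    4   15    8    5    2    7
L[i]    1    1    2    1    3    2    2    1    3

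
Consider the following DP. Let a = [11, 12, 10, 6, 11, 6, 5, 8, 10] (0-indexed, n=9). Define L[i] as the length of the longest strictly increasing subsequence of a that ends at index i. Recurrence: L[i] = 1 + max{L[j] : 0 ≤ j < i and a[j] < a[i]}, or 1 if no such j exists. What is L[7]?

2

   i    0    1    2    3    4    5    6    7    8
a[i]   11   12   10    6   11    6    5    8   10
L[i]    1    2    1    1    2    1    1    2    3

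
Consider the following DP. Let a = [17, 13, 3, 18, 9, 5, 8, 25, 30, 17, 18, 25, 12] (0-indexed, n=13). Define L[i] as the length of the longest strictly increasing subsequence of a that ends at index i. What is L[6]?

   i    0    1    2    3    4    5    6    7    8    9   10   11   12
a[i]   17   13    3   18    9    5    8   25   30   17   18   25   12
L[i]    1    1    1    2    2    2    3    4    5    4    5    6    4

3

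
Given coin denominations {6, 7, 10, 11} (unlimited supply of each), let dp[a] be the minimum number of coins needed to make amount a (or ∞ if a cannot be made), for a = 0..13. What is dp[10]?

 a  0  1  2  3  4  5  6  7  8  9 10 11 12 13
dp  0  -  -  -  -  -  1  1  -  -  1  1  2  2
(- denotes ∞ / unreachable)

1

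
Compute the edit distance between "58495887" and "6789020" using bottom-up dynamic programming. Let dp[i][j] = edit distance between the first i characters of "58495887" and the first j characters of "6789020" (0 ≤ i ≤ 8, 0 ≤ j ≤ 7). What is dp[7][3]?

   ''  6  7  8  9  0  2  0
''  0  1  2  3  4  5  6  7
 5  1  1  2  3  4  5  6  7
 8  2  2  2  2  3  4  5  6
 4  3  3  3  3  3  4  5  6
 9  4  4  4  4  3  4  5  6
 5  5  5  5  5  4  4  5  6
 8  6  6  6  5  5  5  5  6
 8  7  7  7  6  6  6  6  6
 7  8  8  7  7  7  7  7  7

6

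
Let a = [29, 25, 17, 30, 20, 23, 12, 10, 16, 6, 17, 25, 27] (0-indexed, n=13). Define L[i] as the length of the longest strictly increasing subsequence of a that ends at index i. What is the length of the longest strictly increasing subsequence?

   i    0    1    2    3    4    5    6    7    8    9   10   11   12
a[i]   29   25   17   30   20   23   12   10   16    6   17   25   27
L[i]    1    1    1    2    2    3    1    1    2    1    3    4    5

5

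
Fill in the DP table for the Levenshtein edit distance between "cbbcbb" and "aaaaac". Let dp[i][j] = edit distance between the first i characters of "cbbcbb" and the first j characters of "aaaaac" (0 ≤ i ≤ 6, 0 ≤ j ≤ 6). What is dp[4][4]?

   ''  a  a  a  a  a  c
''  0  1  2  3  4  5  6
 c  1  1  2  3  4  5  5
 b  2  2  2  3  4  5  6
 b  3  3  3  3  4  5  6
 c  4  4  4  4  4  5  5
 b  5  5  5  5  5  5  6
 b  6  6  6  6  6  6  6

4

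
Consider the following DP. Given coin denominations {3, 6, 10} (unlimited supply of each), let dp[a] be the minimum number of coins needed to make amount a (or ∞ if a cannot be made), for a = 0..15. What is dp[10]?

 a  0  1  2  3  4  5  6  7  8  9 10 11 12 13 14 15
dp  0  -  -  1  -  -  1  -  -  2  1  -  2  2  -  3
(- denotes ∞ / unreachable)

1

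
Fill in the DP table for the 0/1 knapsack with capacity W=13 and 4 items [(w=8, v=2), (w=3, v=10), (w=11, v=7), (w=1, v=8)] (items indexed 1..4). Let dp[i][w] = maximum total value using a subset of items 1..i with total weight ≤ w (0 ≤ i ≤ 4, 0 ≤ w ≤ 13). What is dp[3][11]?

12

i\w   0   1   2   3   4   5   6   7   8   9  10  11  12  13
  0   0   0   0   0   0   0   0   0   0   0   0   0   0   0
  1   0   0   0   0   0   0   0   0   2   2   2   2   2   2
  2   0   0   0  10  10  10  10  10  10  10  10  12  12  12
  3   0   0   0  10  10  10  10  10  10  10  10  12  12  12
  4   0   8   8  10  18  18  18  18  18  18  18  18  20  20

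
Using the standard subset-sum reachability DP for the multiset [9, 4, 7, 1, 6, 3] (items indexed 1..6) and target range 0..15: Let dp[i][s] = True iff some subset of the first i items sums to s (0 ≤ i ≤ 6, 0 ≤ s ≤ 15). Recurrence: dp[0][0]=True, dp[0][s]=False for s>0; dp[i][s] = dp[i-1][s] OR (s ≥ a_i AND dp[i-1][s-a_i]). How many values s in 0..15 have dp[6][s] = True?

i\s   0   1   2   3   4   5   6   7   8   9  10  11  12  13  14  15
  0   T   F   F   F   F   F   F   F   F   F   F   F   F   F   F   F
  1   T   F   F   F   F   F   F   F   F   T   F   F   F   F   F   F
  2   T   F   F   F   T   F   F   F   F   T   F   F   F   T   F   F
  3   T   F   F   F   T   F   F   T   F   T   F   T   F   T   F   F
  4   T   T   F   F   T   T   F   T   T   T   T   T   T   T   T   F
  5   T   T   F   F   T   T   T   T   T   T   T   T   T   T   T   T
  6   T   T   F   T   T   T   T   T   T   T   T   T   T   T   T   T

15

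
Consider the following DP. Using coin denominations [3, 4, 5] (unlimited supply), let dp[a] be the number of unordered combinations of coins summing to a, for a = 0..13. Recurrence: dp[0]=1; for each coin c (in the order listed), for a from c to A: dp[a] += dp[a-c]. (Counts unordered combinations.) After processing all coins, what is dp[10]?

after  coin     0     1     2     3     4     5     6     7     8     9    10    11    12    13
          3     1     0     0     1     0     0     1     0     0     1     0     0     1     0
          4     1     0     0     1     1     0     1     1     1     1     1     1     2     1
          5     1     0     0     1     1     1     1     1     2     2     2     2     3     3

2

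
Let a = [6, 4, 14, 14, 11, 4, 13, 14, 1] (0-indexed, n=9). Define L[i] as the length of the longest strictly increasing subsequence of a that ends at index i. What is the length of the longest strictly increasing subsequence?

   i    0    1    2    3    4    5    6    7    8
a[i]    6    4   14   14   11    4   13   14    1
L[i]    1    1    2    2    2    1    3    4    1

4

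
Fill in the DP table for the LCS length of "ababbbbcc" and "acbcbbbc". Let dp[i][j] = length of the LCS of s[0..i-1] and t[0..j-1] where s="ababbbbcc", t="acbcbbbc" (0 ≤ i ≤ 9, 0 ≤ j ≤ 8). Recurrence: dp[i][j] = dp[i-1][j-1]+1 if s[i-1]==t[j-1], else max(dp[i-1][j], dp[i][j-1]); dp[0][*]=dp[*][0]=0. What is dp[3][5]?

2

   ''  a  c  b  c  b  b  b  c
''  0  0  0  0  0  0  0  0  0
 a  0  1  1  1  1  1  1  1  1
 b  0  1  1  2  2  2  2  2  2
 a  0  1  1  2  2  2  2  2  2
 b  0  1  1  2  2  3  3  3  3
 b  0  1  1  2  2  3  4  4  4
 b  0  1  1  2  2  3  4  5  5
 b  0  1  1  2  2  3  4  5  5
 c  0  1  2  2  3  3  4  5  6
 c  0  1  2  2  3  3  4  5  6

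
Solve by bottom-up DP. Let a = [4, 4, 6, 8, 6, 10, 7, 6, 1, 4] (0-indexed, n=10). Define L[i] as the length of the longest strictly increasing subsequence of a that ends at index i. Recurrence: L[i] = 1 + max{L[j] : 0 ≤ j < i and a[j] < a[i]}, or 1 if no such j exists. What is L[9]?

   i    0    1    2    3    4    5    6    7    8    9
a[i]    4    4    6    8    6   10    7    6    1    4
L[i]    1    1    2    3    2    4    3    2    1    2

2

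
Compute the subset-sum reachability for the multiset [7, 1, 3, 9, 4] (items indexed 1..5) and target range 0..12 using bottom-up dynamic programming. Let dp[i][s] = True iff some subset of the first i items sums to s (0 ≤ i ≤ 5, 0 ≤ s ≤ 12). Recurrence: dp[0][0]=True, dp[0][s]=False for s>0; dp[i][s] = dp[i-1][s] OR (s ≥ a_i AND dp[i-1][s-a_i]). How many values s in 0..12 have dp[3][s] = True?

i\s   0   1   2   3   4   5   6   7   8   9  10  11  12
  0   T   F   F   F   F   F   F   F   F   F   F   F   F
  1   T   F   F   F   F   F   F   T   F   F   F   F   F
  2   T   T   F   F   F   F   F   T   T   F   F   F   F
  3   T   T   F   T   T   F   F   T   T   F   T   T   F
  4   T   T   F   T   T   F   F   T   T   T   T   T   T
  5   T   T   F   T   T   T   F   T   T   T   T   T   T

8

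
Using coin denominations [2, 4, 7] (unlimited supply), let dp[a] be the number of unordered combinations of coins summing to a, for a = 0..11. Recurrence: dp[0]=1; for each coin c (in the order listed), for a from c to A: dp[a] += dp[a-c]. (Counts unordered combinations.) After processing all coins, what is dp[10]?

3

after  coin     0     1     2     3     4     5     6     7     8     9    10    11
          2     1     0     1     0     1     0     1     0     1     0     1     0
          4     1     0     1     0     2     0     2     0     3     0     3     0
          7     1     0     1     0     2     0     2     1     3     1     3     2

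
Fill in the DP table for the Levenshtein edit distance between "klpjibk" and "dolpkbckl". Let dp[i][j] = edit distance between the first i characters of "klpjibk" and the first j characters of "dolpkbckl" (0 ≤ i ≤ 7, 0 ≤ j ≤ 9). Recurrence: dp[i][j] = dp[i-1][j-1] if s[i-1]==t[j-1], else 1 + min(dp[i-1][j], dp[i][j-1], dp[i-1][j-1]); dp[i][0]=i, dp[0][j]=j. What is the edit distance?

6

   ''  d  o  l  p  k  b  c  k  l
''  0  1  2  3  4  5  6  7  8  9
 k  1  1  2  3  4  4  5  6  7  8
 l  2  2  2  2  3  4  5  6  7  7
 p  3  3  3  3  2  3  4  5  6  7
 j  4  4  4  4  3  3  4  5  6  7
 i  5  5  5  5  4  4  4  5  6  7
 b  6  6  6  6  5  5  4  5  6  7
 k  7  7  7  7  6  5  5  5  5  6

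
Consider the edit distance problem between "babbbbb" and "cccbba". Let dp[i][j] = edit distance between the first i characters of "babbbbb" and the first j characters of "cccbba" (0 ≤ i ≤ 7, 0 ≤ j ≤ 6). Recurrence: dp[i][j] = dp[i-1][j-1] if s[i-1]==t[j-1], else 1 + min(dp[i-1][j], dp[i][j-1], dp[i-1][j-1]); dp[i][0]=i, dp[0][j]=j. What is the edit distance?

   ''  c  c  c  b  b  a
''  0  1  2  3  4  5  6
 b  1  1  2  3  3  4  5
 a  2  2  2  3  4  4  4
 b  3  3  3  3  3  4  5
 b  4  4  4  4  3  3  4
 b  5  5  5  5  4  3  4
 b  6  6  6  6  5  4  4
 b  7  7  7  7  6  5  5

5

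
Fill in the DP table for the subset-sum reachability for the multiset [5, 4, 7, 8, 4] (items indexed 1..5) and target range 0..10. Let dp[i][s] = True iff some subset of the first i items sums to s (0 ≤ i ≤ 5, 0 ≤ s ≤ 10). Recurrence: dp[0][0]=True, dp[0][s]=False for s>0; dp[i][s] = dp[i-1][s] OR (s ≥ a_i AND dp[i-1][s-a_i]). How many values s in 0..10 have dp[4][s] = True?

6

i\s   0   1   2   3   4   5   6   7   8   9  10
  0   T   F   F   F   F   F   F   F   F   F   F
  1   T   F   F   F   F   T   F   F   F   F   F
  2   T   F   F   F   T   T   F   F   F   T   F
  3   T   F   F   F   T   T   F   T   F   T   F
  4   T   F   F   F   T   T   F   T   T   T   F
  5   T   F   F   F   T   T   F   T   T   T   F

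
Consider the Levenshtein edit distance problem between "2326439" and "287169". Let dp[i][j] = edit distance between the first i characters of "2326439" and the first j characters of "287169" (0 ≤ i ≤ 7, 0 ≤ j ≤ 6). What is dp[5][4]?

   ''  2  8  7  1  6  9
''  0  1  2  3  4  5  6
 2  1  0  1  2  3  4  5
 3  2  1  1  2  3  4  5
 2  3  2  2  2  3  4  5
 6  4  3  3  3  3  3  4
 4  5  4  4  4  4  4  4
 3  6  5  5  5  5  5  5
 9  7  6  6  6  6  6  5

4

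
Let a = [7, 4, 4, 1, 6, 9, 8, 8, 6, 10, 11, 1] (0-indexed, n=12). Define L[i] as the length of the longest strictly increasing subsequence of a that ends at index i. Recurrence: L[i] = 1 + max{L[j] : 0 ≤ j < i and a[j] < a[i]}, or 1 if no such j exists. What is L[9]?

   i    0    1    2    3    4    5    6    7    8    9   10   11
a[i]    7    4    4    1    6    9    8    8    6   10   11    1
L[i]    1    1    1    1    2    3    3    3    2    4    5    1

4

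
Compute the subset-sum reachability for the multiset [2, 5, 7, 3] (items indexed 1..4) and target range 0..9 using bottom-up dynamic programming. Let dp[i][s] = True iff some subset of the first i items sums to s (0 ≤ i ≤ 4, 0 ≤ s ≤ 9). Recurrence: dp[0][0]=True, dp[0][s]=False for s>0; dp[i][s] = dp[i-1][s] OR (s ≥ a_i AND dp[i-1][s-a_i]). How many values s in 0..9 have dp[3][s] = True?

i\s   0   1   2   3   4   5   6   7   8   9
  0   T   F   F   F   F   F   F   F   F   F
  1   T   F   T   F   F   F   F   F   F   F
  2   T   F   T   F   F   T   F   T   F   F
  3   T   F   T   F   F   T   F   T   F   T
  4   T   F   T   T   F   T   F   T   T   T

5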